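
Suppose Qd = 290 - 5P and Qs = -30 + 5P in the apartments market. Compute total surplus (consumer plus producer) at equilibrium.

Total surplus = 3380

Equilibrium: 290 - 5P = -30 + 5P gives P* = 32, Q* = 130.
Demand choke price: P = 58; supply starts at P = 6.
CS = ½(58 − 32)(130) = 1690; PS = ½(32 − 6)(130) = 1690.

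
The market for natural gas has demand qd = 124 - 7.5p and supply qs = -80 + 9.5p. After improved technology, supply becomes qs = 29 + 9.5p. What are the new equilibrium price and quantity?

Original equilibrium: p* = 12, q* = 34.
New equilibrium: 124 - 7.5p = 29 + 9.5p, so 95 = 17p and p' = 95/17; q' = 124 − 7.5(95/17) = 2791/34.

p' = 95/17, q' = 2791/34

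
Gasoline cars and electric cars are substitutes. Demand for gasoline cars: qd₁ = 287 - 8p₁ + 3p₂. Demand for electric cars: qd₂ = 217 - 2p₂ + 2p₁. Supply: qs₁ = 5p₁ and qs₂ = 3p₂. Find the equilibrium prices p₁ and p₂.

Market 1: 287 - 8p₁ + 3p₂ = 5p₁ → 13p₁ - 3p₂ = 287.
Market 2: 5p₂ - 2p₁ = 217.
Eliminating p₂: 5×(1) + 3×(2) gives 59p₁ = 2086, so p₁ = 2086/59.
Back-substitute into (2): p₂ = (217 + 2×2086/59) / 5 = 3395/59.

p₁ = 2086/59, p₂ = 3395/59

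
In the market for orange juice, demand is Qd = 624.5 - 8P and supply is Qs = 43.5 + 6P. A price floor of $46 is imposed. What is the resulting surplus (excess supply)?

Surplus = 63

Equilibrium price would be P* = 41.5, so the floor at 46 binds.
At P = 46: Qd = 256.5, Qs = 319.5.
Surplus = 319.5 − 256.5 = 63.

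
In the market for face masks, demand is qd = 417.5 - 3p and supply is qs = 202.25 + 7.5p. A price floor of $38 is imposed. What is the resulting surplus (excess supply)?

Equilibrium price would be p* = 20.5, so the floor at 38 binds.
At p = 38: qd = 303.5, qs = 487.25.
Surplus = 487.25 − 303.5 = 183.75.

Surplus = 183.75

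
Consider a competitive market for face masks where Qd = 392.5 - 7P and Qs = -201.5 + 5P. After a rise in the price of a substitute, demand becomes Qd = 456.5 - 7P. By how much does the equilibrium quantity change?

Original equilibrium: P* = 49.5, Q* = 46.
New equilibrium: 456.5 - 7P = -201.5 + 5P, so 658 = 12P and P' = 329/6; Q' = 456.5 − 7(329/6) = 218/3.
Change in quantity: 218/3 − 46 = 80/3.

ΔQ = 80/3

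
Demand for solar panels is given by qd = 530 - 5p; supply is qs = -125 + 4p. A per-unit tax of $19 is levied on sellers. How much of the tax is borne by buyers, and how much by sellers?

Pre-tax equilibrium: p* = 655/9, q* = 1495/9.
Tax on sellers shifts supply to qs = -125 + 4(p − 19) = -201 + 4p.
530 - 5p = -201 + 4p gives buyer price pb = 731/9; sellers receive ps = 731/9 − 19 = 560/9.
New quantity: q = 530 − 5(731/9) = 1115/9.
Buyer burden = 731/9 − 655/9 = 76/9; seller burden = 655/9 − 560/9 = 95/9.

Buyers bear 76/9, sellers bear 95/9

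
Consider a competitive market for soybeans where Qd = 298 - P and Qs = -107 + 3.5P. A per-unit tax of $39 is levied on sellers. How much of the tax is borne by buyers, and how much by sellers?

Pre-tax equilibrium: P* = 90, Q* = 208.
Tax on sellers shifts supply to Qs = -107 + 3.5(P − 39) = -243.5 + 3.5P.
298 - P = -243.5 + 3.5P gives buyer price Pb = 361/3; sellers receive Ps = 361/3 − 39 = 244/3.
New quantity: Q = 298 − 1(361/3) = 533/3.
Buyer burden = 361/3 − 90 = 91/3; seller burden = 90 − 244/3 = 26/3.

Buyers bear 91/3, sellers bear 26/3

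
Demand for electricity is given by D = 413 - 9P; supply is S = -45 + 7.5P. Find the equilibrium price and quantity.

P* = 916/33, Q* = 1795/11

Set D = S: 413 - 9P = -45 + 7.5P.
458 = 16.5P, so P* = 916/33.
Q* = 413 − 9(916/33) = 1795/11.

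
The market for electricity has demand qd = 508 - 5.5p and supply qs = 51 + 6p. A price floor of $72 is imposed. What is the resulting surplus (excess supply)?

Equilibrium price would be p* = 914/23, so the floor at 72 binds.
At p = 72: qd = 112, qs = 483.
Surplus = 483 − 112 = 371.

Surplus = 371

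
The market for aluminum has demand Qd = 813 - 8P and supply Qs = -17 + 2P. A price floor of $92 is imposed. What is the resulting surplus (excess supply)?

Equilibrium price would be P* = 83, so the floor at 92 binds.
At P = 92: Qd = 77, Qs = 167.
Surplus = 167 − 77 = 90.

Surplus = 90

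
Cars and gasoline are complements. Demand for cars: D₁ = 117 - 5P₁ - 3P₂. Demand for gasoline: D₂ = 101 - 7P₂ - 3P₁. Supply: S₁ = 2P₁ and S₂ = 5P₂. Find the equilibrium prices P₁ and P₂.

P₁ = 14.68, P₂ = 356/75

Market 1: 117 - 5P₁ - 3P₂ = 2P₁ → 7P₁ + 3P₂ = 117.
Market 2: 12P₂ + 3P₁ = 101.
Eliminating P₂: 12×(1) − 3×(2) gives 75P₁ = 1101, so P₁ = 14.68.
Back-substitute into (2): P₂ = (101 − 3×14.68) / 12 = 356/75.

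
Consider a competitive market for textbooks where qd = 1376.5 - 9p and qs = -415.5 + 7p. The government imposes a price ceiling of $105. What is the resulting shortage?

Shortage = 112

Equilibrium price would be p* = 112, so the ceiling at 105 binds.
At p = 105: qd = 1376.5 − 9(105) = 431.5, qs = -415.5 + 7(105) = 319.5.
Shortage = 431.5 − 319.5 = 112.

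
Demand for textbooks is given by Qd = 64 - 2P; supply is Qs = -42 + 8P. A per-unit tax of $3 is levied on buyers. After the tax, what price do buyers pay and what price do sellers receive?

Buyers pay $13, sellers receive $10

Pre-tax equilibrium: P* = 10.6, Q* = 42.8.
Tax on buyers shifts demand to Qd = 64 − 2(P + 3) = 58 - 2P.
58 - 2P = -42 + 8P gives seller price Ps = 10; buyers pay Pb = 10 + 3 = 13.
New quantity: Q = 64 − 2(13) = 38.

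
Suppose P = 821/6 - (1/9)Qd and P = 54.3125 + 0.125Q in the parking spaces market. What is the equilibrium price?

Set the two price expressions equal: 821/6 - (1/9)Q = 54.3125 + 0.125Q.
3961/48 = (17/72)Q, so Q* = 349.5.
P* = 821/6 − (1/9)(349.5) = 98.

P* = 98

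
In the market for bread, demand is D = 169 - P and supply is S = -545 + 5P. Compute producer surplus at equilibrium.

Equilibrium: 169 - P = -545 + 5P gives P* = 119, Q* = 50.
Supply starts at P = 109 (where S = 0).
PS = ½(119 − 109)(50) = 250.

Producer surplus = 250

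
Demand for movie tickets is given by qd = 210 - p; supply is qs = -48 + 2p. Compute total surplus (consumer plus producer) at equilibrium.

Equilibrium: 210 - p = -48 + 2p gives p* = 86, q* = 124.
Demand choke price: p = 210; supply starts at p = 24.
CS = ½(210 − 86)(124) = 7688; PS = ½(86 − 24)(124) = 3844.

Total surplus = 11532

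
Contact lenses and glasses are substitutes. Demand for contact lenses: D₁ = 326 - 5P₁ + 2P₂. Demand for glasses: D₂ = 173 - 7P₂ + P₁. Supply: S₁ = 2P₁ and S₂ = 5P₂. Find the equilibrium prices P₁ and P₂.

Market 1: 326 - 5P₁ + 2P₂ = 2P₁ → 7P₁ - 2P₂ = 326.
Market 2: 12P₂ - P₁ = 173.
Eliminating P₂: 12×(1) + 2×(2) gives 82P₁ = 4258, so P₁ = 2129/41.
Back-substitute into (2): P₂ = (173 + 1×2129/41) / 12 = 1537/82.

P₁ = 2129/41, P₂ = 1537/82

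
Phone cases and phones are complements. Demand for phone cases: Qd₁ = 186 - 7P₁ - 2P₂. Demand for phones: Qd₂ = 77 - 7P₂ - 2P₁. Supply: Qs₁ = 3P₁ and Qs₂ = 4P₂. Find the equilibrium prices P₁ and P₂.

P₁ = 946/53, P₂ = 199/53

Market 1: 186 - 7P₁ - 2P₂ = 3P₁ → 10P₁ + 2P₂ = 186.
Market 2: 11P₂ + 2P₁ = 77.
Eliminating P₂: 11×(1) − 2×(2) gives 106P₁ = 1892, so P₁ = 946/53.
Back-substitute into (2): P₂ = (77 − 2×946/53) / 11 = 199/53.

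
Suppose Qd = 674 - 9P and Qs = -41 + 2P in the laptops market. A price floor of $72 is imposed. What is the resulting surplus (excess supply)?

Surplus = 77

Equilibrium price would be P* = 65, so the floor at 72 binds.
At P = 72: Qd = 26, Qs = 103.
Surplus = 103 − 26 = 77.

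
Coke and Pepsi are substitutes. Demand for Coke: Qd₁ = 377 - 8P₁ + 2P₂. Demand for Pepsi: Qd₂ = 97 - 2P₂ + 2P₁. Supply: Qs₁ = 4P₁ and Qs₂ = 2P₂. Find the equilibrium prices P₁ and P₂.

P₁ = 851/22, P₂ = 959/22

Market 1: 377 - 8P₁ + 2P₂ = 4P₁ → 12P₁ - 2P₂ = 377.
Market 2: 4P₂ - 2P₁ = 97.
Eliminating P₂: 4×(1) + 2×(2) gives 44P₁ = 1702, so P₁ = 851/22.
Back-substitute into (2): P₂ = (97 + 2×851/22) / 4 = 959/22.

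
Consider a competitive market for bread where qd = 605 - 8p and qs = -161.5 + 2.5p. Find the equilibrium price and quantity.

Set qd = qs: 605 - 8p = -161.5 + 2.5p.
766.5 = 10.5p, so p* = 73.
q* = 605 − 8(73) = 21.

p* = 73, q* = 21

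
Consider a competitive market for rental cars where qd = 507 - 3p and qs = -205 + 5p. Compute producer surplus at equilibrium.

Producer surplus = 5760

Equilibrium: 507 - 3p = -205 + 5p gives p* = 89, q* = 240.
Supply starts at p = 41 (where qs = 0).
PS = ½(89 − 41)(240) = 5760.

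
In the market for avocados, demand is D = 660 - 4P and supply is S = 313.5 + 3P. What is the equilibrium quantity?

Set D = S: 660 - 4P = 313.5 + 3P.
346.5 = 7P, so P* = 49.5.
Q* = 660 − 4(49.5) = 462.

Q* = 462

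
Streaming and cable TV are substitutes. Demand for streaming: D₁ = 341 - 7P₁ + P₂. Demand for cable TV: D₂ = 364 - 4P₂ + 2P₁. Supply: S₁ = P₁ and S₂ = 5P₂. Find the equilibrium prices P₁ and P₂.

P₁ = 3433/70, P₂ = 1797/35

Market 1: 341 - 7P₁ + P₂ = P₁ → 8P₁ - P₂ = 341.
Market 2: 9P₂ - 2P₁ = 364.
Eliminating P₂: 9×(1) + 1×(2) gives 70P₁ = 3433, so P₁ = 3433/70.
Back-substitute into (2): P₂ = (364 + 2×3433/70) / 9 = 1797/35.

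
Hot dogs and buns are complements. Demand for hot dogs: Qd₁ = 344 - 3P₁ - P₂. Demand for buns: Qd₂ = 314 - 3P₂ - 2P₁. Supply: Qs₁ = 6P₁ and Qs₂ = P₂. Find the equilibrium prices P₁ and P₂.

P₁ = 531/17, P₂ = 1069/17

Market 1: 344 - 3P₁ - P₂ = 6P₁ → 9P₁ + P₂ = 344.
Market 2: 4P₂ + 2P₁ = 314.
Eliminating P₂: 4×(1) − 1×(2) gives 34P₁ = 1062, so P₁ = 531/17.
Back-substitute into (2): P₂ = (314 − 2×531/17) / 4 = 1069/17.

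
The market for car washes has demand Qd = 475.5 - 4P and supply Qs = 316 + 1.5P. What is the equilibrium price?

P* = 29

Set Qd = Qs: 475.5 - 4P = 316 + 1.5P.
159.5 = 5.5P, so P* = 29.
Q* = 475.5 − 4(29) = 359.5.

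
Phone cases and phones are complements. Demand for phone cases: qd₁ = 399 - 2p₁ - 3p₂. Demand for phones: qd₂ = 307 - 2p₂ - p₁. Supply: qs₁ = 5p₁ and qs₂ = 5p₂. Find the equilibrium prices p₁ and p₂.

Market 1: 399 - 2p₁ - 3p₂ = 5p₁ → 7p₁ + 3p₂ = 399.
Market 2: 7p₂ + p₁ = 307.
Eliminating p₂: 7×(1) − 3×(2) gives 46p₁ = 1872, so p₁ = 936/23.
Back-substitute into (2): p₂ = (307 − 1×936/23) / 7 = 875/23.

p₁ = 936/23, p₂ = 875/23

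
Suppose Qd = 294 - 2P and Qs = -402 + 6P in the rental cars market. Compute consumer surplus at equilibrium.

Equilibrium: 294 - 2P = -402 + 6P gives P* = 87, Q* = 120.
Demand choke price (Qd = 0): P = 147.
CS = ½(147 − 87)(120) = 3600.

Consumer surplus = 3600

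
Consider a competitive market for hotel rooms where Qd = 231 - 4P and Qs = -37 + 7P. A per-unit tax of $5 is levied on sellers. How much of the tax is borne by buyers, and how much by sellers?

Buyers bear 35/11, sellers bear 20/11

Pre-tax equilibrium: P* = 268/11, Q* = 1469/11.
Tax on sellers shifts supply to Qs = -37 + 7(P − 5) = -72 + 7P.
231 - 4P = -72 + 7P gives buyer price Pb = 303/11; sellers receive Ps = 303/11 − 5 = 248/11.
New quantity: Q = 231 − 4(303/11) = 1329/11.
Buyer burden = 303/11 − 268/11 = 35/11; seller burden = 268/11 − 248/11 = 20/11.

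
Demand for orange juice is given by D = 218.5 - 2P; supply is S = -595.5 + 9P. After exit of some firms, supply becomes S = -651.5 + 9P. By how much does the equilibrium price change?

Original equilibrium: P* = 74, Q* = 70.5.
New equilibrium: 218.5 - 2P = -651.5 + 9P, so 870 = 11P and P' = 870/11; Q' = 218.5 − 2(870/11) = 1327/22.
Change in price: 870/11 − 74 = 56/11.

ΔP = 56/11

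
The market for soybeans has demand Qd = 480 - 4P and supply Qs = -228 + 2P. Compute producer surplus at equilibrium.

Equilibrium: 480 - 4P = -228 + 2P gives P* = 118, Q* = 8.
Supply starts at P = 114 (where Qs = 0).
PS = ½(118 − 114)(8) = 16.

Producer surplus = 16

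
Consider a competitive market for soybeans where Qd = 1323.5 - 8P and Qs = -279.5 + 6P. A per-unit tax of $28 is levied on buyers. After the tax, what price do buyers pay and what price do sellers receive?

Pre-tax equilibrium: P* = 114.5, Q* = 407.5.
Tax on buyers shifts demand to Qd = 1323.5 − 8(P + 28) = 1099.5 - 8P.
1099.5 - 8P = -279.5 + 6P gives seller price Ps = 98.5; buyers pay Pb = 98.5 + 28 = 126.5.
New quantity: Q = 1323.5 − 8(126.5) = 311.5.

Buyers pay $126.5, sellers receive $98.5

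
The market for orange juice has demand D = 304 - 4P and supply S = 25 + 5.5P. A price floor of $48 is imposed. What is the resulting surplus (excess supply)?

Equilibrium price would be P* = 558/19, so the floor at 48 binds.
At P = 48: D = 112, S = 289.
Surplus = 289 − 112 = 177.

Surplus = 177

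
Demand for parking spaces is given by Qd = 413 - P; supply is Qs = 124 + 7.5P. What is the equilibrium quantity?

Q* = 379

Set Qd = Qs: 413 - P = 124 + 7.5P.
289 = 8.5P, so P* = 34.
Q* = 413 − 1(34) = 379.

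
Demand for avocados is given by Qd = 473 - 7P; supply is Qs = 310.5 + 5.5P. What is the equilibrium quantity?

Q* = 382

Set Qd = Qs: 473 - 7P = 310.5 + 5.5P.
162.5 = 12.5P, so P* = 13.
Q* = 473 − 7(13) = 382.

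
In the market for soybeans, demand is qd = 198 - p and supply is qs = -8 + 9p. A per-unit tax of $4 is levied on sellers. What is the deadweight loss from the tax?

Pre-tax equilibrium: p* = 20.6, q* = 177.4.
Tax on sellers shifts supply to qs = -8 + 9(p − 4) = -44 + 9p.
198 - p = -44 + 9p gives buyer price pb = 24.2; sellers receive ps = 24.2 − 4 = 20.2.
New quantity: q = 198 − 1(24.2) = 173.8.
DWL = ½ × 4 × (177.4 − 173.8) = 7.2.

Deadweight loss = 7.2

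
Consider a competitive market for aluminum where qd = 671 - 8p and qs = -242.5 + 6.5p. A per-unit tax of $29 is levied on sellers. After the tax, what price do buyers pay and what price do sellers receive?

Buyers pay $76, sellers receive $47

Pre-tax equilibrium: p* = 63, q* = 167.
Tax on sellers shifts supply to qs = -242.5 + 6.5(p − 29) = -431 + 6.5p.
671 - 8p = -431 + 6.5p gives buyer price pb = 76; sellers receive ps = 76 − 29 = 47.
New quantity: q = 671 − 8(76) = 63.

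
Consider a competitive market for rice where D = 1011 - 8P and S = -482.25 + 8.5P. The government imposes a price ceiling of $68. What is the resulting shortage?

Equilibrium price would be P* = 90.5, so the ceiling at 68 binds.
At P = 68: D = 1011 − 8(68) = 467, S = -482.25 + 8.5(68) = 95.75.
Shortage = 467 − 95.75 = 371.25.

Shortage = 371.25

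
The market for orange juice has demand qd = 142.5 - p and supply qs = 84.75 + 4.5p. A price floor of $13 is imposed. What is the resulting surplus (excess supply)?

Equilibrium price would be p* = 10.5, so the floor at 13 binds.
At p = 13: qd = 129.5, qs = 143.25.
Surplus = 143.25 − 129.5 = 13.75.

Surplus = 13.75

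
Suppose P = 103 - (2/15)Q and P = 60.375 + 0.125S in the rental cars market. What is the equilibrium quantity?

Q* = 165

Set the two price expressions equal: 103 - (2/15)Q = 60.375 + 0.125Q.
42.625 = (31/120)Q, so Q* = 165.
P* = 103 − (2/15)(165) = 81.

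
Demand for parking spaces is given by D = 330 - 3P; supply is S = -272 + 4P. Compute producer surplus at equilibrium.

Producer surplus = 648

Equilibrium: 330 - 3P = -272 + 4P gives P* = 86, Q* = 72.
Supply starts at P = 68 (where S = 0).
PS = ½(86 − 68)(72) = 648.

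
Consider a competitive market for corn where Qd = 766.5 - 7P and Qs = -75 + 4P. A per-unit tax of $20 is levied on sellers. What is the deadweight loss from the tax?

Deadweight loss = 5600/11

Pre-tax equilibrium: P* = 76.5, Q* = 231.
Tax on sellers shifts supply to Qs = -75 + 4(P − 20) = -155 + 4P.
766.5 - 7P = -155 + 4P gives buyer price Pb = 1843/22; sellers receive Ps = 1843/22 − 20 = 1403/22.
New quantity: Q = 766.5 − 7(1843/22) = 1981/11.
DWL = ½ × 20 × (231 − 1981/11) = 5600/11.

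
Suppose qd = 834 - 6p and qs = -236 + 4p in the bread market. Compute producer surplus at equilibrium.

Equilibrium: 834 - 6p = -236 + 4p gives p* = 107, q* = 192.
Supply starts at p = 59 (where qs = 0).
PS = ½(107 − 59)(192) = 4608.

Producer surplus = 4608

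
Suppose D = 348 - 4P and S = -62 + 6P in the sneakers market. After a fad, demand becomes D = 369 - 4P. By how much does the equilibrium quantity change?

Original equilibrium: P* = 41, Q* = 184.
New equilibrium: 369 - 4P = -62 + 6P, so 431 = 10P and P' = 43.1; Q' = 369 − 4(43.1) = 196.6.
Change in quantity: 196.6 − 184 = 12.6.

ΔQ = 12.6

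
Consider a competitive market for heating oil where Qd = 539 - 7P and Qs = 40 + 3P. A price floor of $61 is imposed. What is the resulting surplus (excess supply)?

Equilibrium price would be P* = 49.9, so the floor at 61 binds.
At P = 61: Qd = 112, Qs = 223.
Surplus = 223 − 112 = 111.

Surplus = 111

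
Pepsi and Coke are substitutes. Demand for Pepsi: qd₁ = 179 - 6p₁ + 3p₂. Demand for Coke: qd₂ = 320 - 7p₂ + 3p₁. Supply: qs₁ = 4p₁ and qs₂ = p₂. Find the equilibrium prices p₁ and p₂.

p₁ = 2392/71, p₂ = 3737/71

Market 1: 179 - 6p₁ + 3p₂ = 4p₁ → 10p₁ - 3p₂ = 179.
Market 2: 8p₂ - 3p₁ = 320.
Eliminating p₂: 8×(1) + 3×(2) gives 71p₁ = 2392, so p₁ = 2392/71.
Back-substitute into (2): p₂ = (320 + 3×2392/71) / 8 = 3737/71.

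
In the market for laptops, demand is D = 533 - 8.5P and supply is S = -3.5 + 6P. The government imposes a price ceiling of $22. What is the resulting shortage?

Equilibrium price would be P* = 37, so the ceiling at 22 binds.
At P = 22: D = 533 − 8.5(22) = 346, S = -3.5 + 6(22) = 128.5.
Shortage = 346 − 128.5 = 217.5.

Shortage = 217.5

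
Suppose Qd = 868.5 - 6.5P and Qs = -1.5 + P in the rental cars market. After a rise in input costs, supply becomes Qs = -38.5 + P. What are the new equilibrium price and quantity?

Original equilibrium: P* = 116, Q* = 114.5.
New equilibrium: 868.5 - 6.5P = -38.5 + P, so 907 = 7.5P and P' = 1814/15; Q' = 868.5 − 6.5(1814/15) = 2473/30.

P' = 1814/15, Q' = 2473/30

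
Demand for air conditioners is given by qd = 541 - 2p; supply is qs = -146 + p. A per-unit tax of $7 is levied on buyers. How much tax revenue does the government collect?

Pre-tax equilibrium: p* = 229, q* = 83.
Tax on buyers shifts demand to qd = 541 − 2(p + 7) = 527 - 2p.
527 - 2p = -146 + p gives seller price ps = 673/3; buyers pay pb = 673/3 + 7 = 694/3.
New quantity: q = 541 − 2(694/3) = 235/3.
Revenue = 7 × 235/3 = 1645/3.

Tax revenue = 1645/3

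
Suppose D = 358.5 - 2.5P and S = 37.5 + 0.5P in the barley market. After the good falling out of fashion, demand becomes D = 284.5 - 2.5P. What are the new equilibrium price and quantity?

P' = 247/3, Q' = 236/3

Original equilibrium: P* = 107, Q* = 91.
New equilibrium: 284.5 - 2.5P = 37.5 + 0.5P, so 247 = 3P and P' = 247/3; Q' = 284.5 − 2.5(247/3) = 236/3.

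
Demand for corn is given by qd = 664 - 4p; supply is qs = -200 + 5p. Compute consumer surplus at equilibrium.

Equilibrium: 664 - 4p = -200 + 5p gives p* = 96, q* = 280.
Demand choke price (qd = 0): p = 166.
CS = ½(166 − 96)(280) = 9800.

Consumer surplus = 9800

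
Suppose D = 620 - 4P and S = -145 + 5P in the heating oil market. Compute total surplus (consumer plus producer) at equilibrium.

Total surplus = 17640

Equilibrium: 620 - 4P = -145 + 5P gives P* = 85, Q* = 280.
Demand choke price: P = 155; supply starts at P = 29.
CS = ½(155 − 85)(280) = 9800; PS = ½(85 − 29)(280) = 7840.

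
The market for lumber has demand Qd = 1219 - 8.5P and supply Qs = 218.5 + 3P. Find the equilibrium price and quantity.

Set Qd = Qs: 1219 - 8.5P = 218.5 + 3P.
1000.5 = 11.5P, so P* = 87.
Q* = 1219 − 8.5(87) = 479.5.

P* = 87, Q* = 479.5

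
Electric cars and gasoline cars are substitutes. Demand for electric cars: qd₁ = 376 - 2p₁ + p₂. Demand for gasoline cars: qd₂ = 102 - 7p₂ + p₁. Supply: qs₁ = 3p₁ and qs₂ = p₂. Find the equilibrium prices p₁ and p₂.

p₁ = 3110/39, p₂ = 886/39

Market 1: 376 - 2p₁ + p₂ = 3p₁ → 5p₁ - p₂ = 376.
Market 2: 8p₂ - p₁ = 102.
Eliminating p₂: 8×(1) + 1×(2) gives 39p₁ = 3110, so p₁ = 3110/39.
Back-substitute into (2): p₂ = (102 + 1×3110/39) / 8 = 886/39.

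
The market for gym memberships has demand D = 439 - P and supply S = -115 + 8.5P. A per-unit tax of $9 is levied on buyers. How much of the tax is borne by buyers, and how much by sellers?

Buyers bear 153/19, sellers bear 18/19

Pre-tax equilibrium: P* = 1108/19, Q* = 7233/19.
Tax on buyers shifts demand to D = 439 − 1(P + 9) = 430 - P.
430 - P = -115 + 8.5P gives seller price Ps = 1090/19; buyers pay Pb = 1090/19 + 9 = 1261/19.
New quantity: Q = 439 − 1(1261/19) = 7080/19.
Buyer burden = 1261/19 − 1108/19 = 153/19; seller burden = 1108/19 − 1090/19 = 18/19.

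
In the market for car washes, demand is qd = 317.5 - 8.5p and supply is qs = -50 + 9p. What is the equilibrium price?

Set qd = qs: 317.5 - 8.5p = -50 + 9p.
367.5 = 17.5p, so p* = 21.
q* = 317.5 − 8.5(21) = 139.

p* = 21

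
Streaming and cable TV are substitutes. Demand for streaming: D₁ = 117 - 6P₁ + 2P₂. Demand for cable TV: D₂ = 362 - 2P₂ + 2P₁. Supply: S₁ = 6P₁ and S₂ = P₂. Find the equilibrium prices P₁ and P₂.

P₁ = 33.59375, P₂ = 143.0625

Market 1: 117 - 6P₁ + 2P₂ = 6P₁ → 12P₁ - 2P₂ = 117.
Market 2: 3P₂ - 2P₁ = 362.
Eliminating P₂: 3×(1) + 2×(2) gives 32P₁ = 1075, so P₁ = 33.59375.
Back-substitute into (2): P₂ = (362 + 2×33.59375) / 3 = 143.0625.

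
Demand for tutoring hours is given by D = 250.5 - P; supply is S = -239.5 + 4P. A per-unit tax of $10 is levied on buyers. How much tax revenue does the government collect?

Tax revenue = 1445

Pre-tax equilibrium: P* = 98, Q* = 152.5.
Tax on buyers shifts demand to D = 250.5 − 1(P + 10) = 240.5 - P.
240.5 - P = -239.5 + 4P gives seller price Ps = 96; buyers pay Pb = 96 + 10 = 106.
New quantity: Q = 250.5 − 1(106) = 144.5.
Revenue = 10 × 144.5 = 1445.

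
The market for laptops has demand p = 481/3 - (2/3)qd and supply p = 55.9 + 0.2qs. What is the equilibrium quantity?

q* = 120.5

Set the two price expressions equal: 481/3 - (2/3)q = 55.9 + 0.2q.
3133/30 = (13/15)q, so q* = 120.5.
p* = 481/3 − (2/3)(120.5) = 80.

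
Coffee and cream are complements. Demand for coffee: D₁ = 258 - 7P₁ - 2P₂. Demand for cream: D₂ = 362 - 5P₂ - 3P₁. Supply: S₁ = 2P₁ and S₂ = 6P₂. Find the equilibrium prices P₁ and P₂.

Market 1: 258 - 7P₁ - 2P₂ = 2P₁ → 9P₁ + 2P₂ = 258.
Market 2: 11P₂ + 3P₁ = 362.
Eliminating P₂: 11×(1) − 2×(2) gives 93P₁ = 2114, so P₁ = 2114/93.
Back-substitute into (2): P₂ = (362 − 3×2114/93) / 11 = 828/31.

P₁ = 2114/93, P₂ = 828/31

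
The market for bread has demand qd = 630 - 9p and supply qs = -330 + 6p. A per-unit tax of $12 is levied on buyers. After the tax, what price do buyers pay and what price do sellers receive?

Pre-tax equilibrium: p* = 64, q* = 54.
Tax on buyers shifts demand to qd = 630 − 9(p + 12) = 522 - 9p.
522 - 9p = -330 + 6p gives seller price ps = 56.8; buyers pay pb = 56.8 + 12 = 68.8.
New quantity: q = 630 − 9(68.8) = 10.8.

Buyers pay $68.8, sellers receive $56.8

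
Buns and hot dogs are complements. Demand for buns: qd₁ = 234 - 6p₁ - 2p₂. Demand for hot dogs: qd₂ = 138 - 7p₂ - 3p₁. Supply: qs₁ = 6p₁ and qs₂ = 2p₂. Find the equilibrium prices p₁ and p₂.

Market 1: 234 - 6p₁ - 2p₂ = 6p₁ → 12p₁ + 2p₂ = 234.
Market 2: 9p₂ + 3p₁ = 138.
Eliminating p₂: 9×(1) − 2×(2) gives 102p₁ = 1830, so p₁ = 305/17.
Back-substitute into (2): p₂ = (138 − 3×305/17) / 9 = 159/17.

p₁ = 305/17, p₂ = 159/17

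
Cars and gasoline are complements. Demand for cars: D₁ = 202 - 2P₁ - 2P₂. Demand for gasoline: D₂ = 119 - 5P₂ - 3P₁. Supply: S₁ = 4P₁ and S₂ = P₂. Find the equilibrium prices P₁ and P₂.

P₁ = 487/15, P₂ = 3.6

Market 1: 202 - 2P₁ - 2P₂ = 4P₁ → 6P₁ + 2P₂ = 202.
Market 2: 6P₂ + 3P₁ = 119.
Eliminating P₂: 6×(1) − 2×(2) gives 30P₁ = 974, so P₁ = 487/15.
Back-substitute into (2): P₂ = (119 − 3×487/15) / 6 = 3.6.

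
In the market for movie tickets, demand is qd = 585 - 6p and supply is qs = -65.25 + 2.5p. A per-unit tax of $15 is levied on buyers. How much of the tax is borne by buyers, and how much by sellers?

Pre-tax equilibrium: p* = 76.5, q* = 126.
Tax on buyers shifts demand to qd = 585 − 6(p + 15) = 495 - 6p.
495 - 6p = -65.25 + 2.5p gives seller price ps = 2241/34; buyers pay pb = 2241/34 + 15 = 2751/34.
New quantity: q = 585 − 6(2751/34) = 1692/17.
Buyer burden = 2751/34 − 76.5 = 75/17; seller burden = 76.5 − 2241/34 = 180/17.

Buyers bear 75/17, sellers bear 180/17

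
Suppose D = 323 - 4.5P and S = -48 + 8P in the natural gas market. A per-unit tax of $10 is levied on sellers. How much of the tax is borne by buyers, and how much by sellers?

Pre-tax equilibrium: P* = 29.68, Q* = 189.44.
Tax on sellers shifts supply to S = -48 + 8(P − 10) = -128 + 8P.
323 - 4.5P = -128 + 8P gives buyer price Pb = 36.08; sellers receive Ps = 36.08 − 10 = 26.08.
New quantity: Q = 323 − 4.5(36.08) = 160.64.
Buyer burden = 36.08 − 29.68 = 6.4; seller burden = 29.68 − 26.08 = 3.6.

Buyers bear $6.4, sellers bear $3.6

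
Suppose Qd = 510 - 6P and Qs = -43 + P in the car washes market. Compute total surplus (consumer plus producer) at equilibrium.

Equilibrium: 510 - 6P = -43 + P gives P* = 79, Q* = 36.
Demand choke price: P = 85; supply starts at P = 43.
CS = ½(85 − 79)(36) = 108; PS = ½(79 − 43)(36) = 648.

Total surplus = 756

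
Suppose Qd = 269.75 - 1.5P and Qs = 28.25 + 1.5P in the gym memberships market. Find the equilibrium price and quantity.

P* = 80.5, Q* = 149

Set Qd = Qs: 269.75 - 1.5P = 28.25 + 1.5P.
241.5 = 3P, so P* = 80.5.
Q* = 269.75 − 1.5(80.5) = 149.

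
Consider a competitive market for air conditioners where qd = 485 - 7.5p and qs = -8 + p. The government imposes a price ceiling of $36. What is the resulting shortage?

Equilibrium price would be p* = 58, so the ceiling at 36 binds.
At p = 36: qd = 485 − 7.5(36) = 215, qs = -8 + 1(36) = 28.
Shortage = 215 − 28 = 187.

Shortage = 187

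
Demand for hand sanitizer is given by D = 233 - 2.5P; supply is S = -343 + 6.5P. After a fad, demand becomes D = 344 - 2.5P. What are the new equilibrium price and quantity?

Original equilibrium: P* = 64, Q* = 73.
New equilibrium: 344 - 2.5P = -343 + 6.5P, so 687 = 9P and P' = 229/3; Q' = 344 − 2.5(229/3) = 919/6.

P' = 229/3, Q' = 919/6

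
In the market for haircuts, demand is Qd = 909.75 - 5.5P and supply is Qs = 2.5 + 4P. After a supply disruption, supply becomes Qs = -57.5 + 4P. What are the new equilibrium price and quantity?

Original equilibrium: P* = 95.5, Q* = 384.5.
New equilibrium: 909.75 - 5.5P = -57.5 + 4P, so 967.25 = 9.5P and P' = 3869/38; Q' = 909.75 − 5.5(3869/38) = 13291/38.

P' = 3869/38, Q' = 13291/38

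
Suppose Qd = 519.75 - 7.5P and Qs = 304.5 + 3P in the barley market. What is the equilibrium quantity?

Set Qd = Qs: 519.75 - 7.5P = 304.5 + 3P.
215.25 = 10.5P, so P* = 20.5.
Q* = 519.75 − 7.5(20.5) = 366.

Q* = 366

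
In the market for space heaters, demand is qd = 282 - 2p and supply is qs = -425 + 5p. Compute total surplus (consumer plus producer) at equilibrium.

Equilibrium: 282 - 2p = -425 + 5p gives p* = 101, q* = 80.
Demand choke price: p = 141; supply starts at p = 85.
CS = ½(141 − 101)(80) = 1600; PS = ½(101 − 85)(80) = 640.

Total surplus = 2240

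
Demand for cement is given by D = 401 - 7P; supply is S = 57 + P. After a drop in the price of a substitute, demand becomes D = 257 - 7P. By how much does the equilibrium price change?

ΔP = -18

Original equilibrium: P* = 43, Q* = 100.
New equilibrium: 257 - 7P = 57 + P, so 200 = 8P and P' = 25; Q' = 257 − 7(25) = 82.
Change in price: 25 − 43 = -18.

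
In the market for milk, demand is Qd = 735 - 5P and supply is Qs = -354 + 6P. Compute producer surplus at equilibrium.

Equilibrium: 735 - 5P = -354 + 6P gives P* = 99, Q* = 240.
Supply starts at P = 59 (where Qs = 0).
PS = ½(99 − 59)(240) = 4800.

Producer surplus = 4800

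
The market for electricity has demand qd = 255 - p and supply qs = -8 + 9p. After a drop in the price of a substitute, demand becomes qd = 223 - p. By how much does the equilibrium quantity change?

Original equilibrium: p* = 26.3, q* = 228.7.
New equilibrium: 223 - p = -8 + 9p, so 231 = 10p and p' = 23.1; q' = 223 − 1(23.1) = 199.9.
Change in quantity: 199.9 − 228.7 = -28.8.

Δq = -28.8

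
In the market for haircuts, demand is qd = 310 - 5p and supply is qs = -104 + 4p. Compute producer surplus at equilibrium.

Producer surplus = 800

Equilibrium: 310 - 5p = -104 + 4p gives p* = 46, q* = 80.
Supply starts at p = 26 (where qs = 0).
PS = ½(46 − 26)(80) = 800.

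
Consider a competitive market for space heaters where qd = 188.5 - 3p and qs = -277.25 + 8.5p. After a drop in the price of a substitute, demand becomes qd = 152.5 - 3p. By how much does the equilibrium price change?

Δp = -72/23

Original equilibrium: p* = 40.5, q* = 67.
New equilibrium: 152.5 - 3p = -277.25 + 8.5p, so 429.75 = 11.5p and p' = 1719/46; q' = 152.5 − 3(1719/46) = 929/23.
Change in price: 1719/46 − 40.5 = -72/23.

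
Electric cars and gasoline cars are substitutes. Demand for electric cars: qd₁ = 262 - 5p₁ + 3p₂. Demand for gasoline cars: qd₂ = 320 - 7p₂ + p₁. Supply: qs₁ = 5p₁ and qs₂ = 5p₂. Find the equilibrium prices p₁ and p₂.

p₁ = 456/13, p₂ = 1154/39

Market 1: 262 - 5p₁ + 3p₂ = 5p₁ → 10p₁ - 3p₂ = 262.
Market 2: 12p₂ - p₁ = 320.
Eliminating p₂: 12×(1) + 3×(2) gives 117p₁ = 4104, so p₁ = 456/13.
Back-substitute into (2): p₂ = (320 + 1×456/13) / 12 = 1154/39.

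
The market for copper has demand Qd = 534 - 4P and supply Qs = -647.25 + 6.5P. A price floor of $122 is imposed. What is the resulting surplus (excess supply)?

Surplus = 99.75

Equilibrium price would be P* = 112.5, so the floor at 122 binds.
At P = 122: Qd = 46, Qs = 145.75.
Surplus = 145.75 − 46 = 99.75.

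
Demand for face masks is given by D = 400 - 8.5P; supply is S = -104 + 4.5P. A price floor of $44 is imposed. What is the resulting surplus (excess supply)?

Surplus = 68

Equilibrium price would be P* = 504/13, so the floor at 44 binds.
At P = 44: D = 26, S = 94.
Surplus = 94 − 26 = 68.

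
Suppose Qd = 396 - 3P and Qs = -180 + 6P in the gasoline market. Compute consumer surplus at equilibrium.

Consumer surplus = 6936

Equilibrium: 396 - 3P = -180 + 6P gives P* = 64, Q* = 204.
Demand choke price (Qd = 0): P = 132.
CS = ½(132 − 64)(204) = 6936.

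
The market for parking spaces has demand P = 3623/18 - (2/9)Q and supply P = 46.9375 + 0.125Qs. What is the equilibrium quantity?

Q* = 444.5

Set the two price expressions equal: 3623/18 - (2/9)Q = 46.9375 + 0.125Q.
22225/144 = (25/72)Q, so Q* = 444.5.
P* = 3623/18 − (2/9)(444.5) = 102.5.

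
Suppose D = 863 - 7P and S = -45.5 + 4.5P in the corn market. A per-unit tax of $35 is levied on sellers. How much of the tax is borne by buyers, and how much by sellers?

Buyers bear 315/23, sellers bear 490/23

Pre-tax equilibrium: P* = 79, Q* = 310.
Tax on sellers shifts supply to S = -45.5 + 4.5(P − 35) = -203 + 4.5P.
863 - 7P = -203 + 4.5P gives buyer price Pb = 2132/23; sellers receive Ps = 2132/23 − 35 = 1327/23.
New quantity: Q = 863 − 7(2132/23) = 4925/23.
Buyer burden = 2132/23 − 79 = 315/23; seller burden = 79 − 1327/23 = 490/23.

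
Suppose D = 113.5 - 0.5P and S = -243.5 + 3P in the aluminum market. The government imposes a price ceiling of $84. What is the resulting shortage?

Equilibrium price would be P* = 102, so the ceiling at 84 binds.
At P = 84: D = 113.5 − 0.5(84) = 71.5, S = -243.5 + 3(84) = 8.5.
Shortage = 71.5 − 8.5 = 63.

Shortage = 63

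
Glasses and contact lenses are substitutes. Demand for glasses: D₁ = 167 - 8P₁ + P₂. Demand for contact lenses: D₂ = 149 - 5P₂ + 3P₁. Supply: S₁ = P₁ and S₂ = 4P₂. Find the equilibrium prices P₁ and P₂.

P₁ = 826/39, P₂ = 307/13

Market 1: 167 - 8P₁ + P₂ = P₁ → 9P₁ - P₂ = 167.
Market 2: 9P₂ - 3P₁ = 149.
Eliminating P₂: 9×(1) + 1×(2) gives 78P₁ = 1652, so P₁ = 826/39.
Back-substitute into (2): P₂ = (149 + 3×826/39) / 9 = 307/13.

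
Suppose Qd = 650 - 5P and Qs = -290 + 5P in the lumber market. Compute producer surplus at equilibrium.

Producer surplus = 3240

Equilibrium: 650 - 5P = -290 + 5P gives P* = 94, Q* = 180.
Supply starts at P = 58 (where Qs = 0).
PS = ½(94 − 58)(180) = 3240.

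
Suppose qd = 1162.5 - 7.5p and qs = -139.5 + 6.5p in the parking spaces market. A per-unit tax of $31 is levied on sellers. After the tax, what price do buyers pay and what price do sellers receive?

Pre-tax equilibrium: p* = 93, q* = 465.
Tax on sellers shifts supply to qs = -139.5 + 6.5(p − 31) = -341 + 6.5p.
1162.5 - 7.5p = -341 + 6.5p gives buyer price pb = 3007/28; sellers receive ps = 3007/28 − 31 = 2139/28.
New quantity: q = 1162.5 − 7.5(3007/28) = 19995/56.

Buyers pay 3007/28, sellers receive 2139/28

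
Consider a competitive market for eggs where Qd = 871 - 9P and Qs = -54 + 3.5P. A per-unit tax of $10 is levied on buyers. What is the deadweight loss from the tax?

Pre-tax equilibrium: P* = 74, Q* = 205.
Tax on buyers shifts demand to Qd = 871 − 9(P + 10) = 781 - 9P.
781 - 9P = -54 + 3.5P gives seller price Ps = 66.8; buyers pay Pb = 66.8 + 10 = 76.8.
New quantity: Q = 871 − 9(76.8) = 179.8.
DWL = ½ × 10 × (205 − 179.8) = 126.

Deadweight loss = 126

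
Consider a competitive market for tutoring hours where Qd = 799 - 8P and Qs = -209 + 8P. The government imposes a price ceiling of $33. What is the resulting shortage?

Shortage = 480

Equilibrium price would be P* = 63, so the ceiling at 33 binds.
At P = 33: Qd = 799 − 8(33) = 535, Qs = -209 + 8(33) = 55.
Shortage = 535 − 55 = 480.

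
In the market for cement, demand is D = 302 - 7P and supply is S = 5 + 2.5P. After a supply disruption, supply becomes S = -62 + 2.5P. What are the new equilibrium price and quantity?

P' = 728/19, Q' = 642/19

Original equilibrium: P* = 594/19, Q* = 1580/19.
New equilibrium: 302 - 7P = -62 + 2.5P, so 364 = 9.5P and P' = 728/19; Q' = 302 − 7(728/19) = 642/19.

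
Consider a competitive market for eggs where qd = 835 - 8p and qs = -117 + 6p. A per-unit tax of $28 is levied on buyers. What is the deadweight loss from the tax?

Deadweight loss = 1344

Pre-tax equilibrium: p* = 68, q* = 291.
Tax on buyers shifts demand to qd = 835 − 8(p + 28) = 611 - 8p.
611 - 8p = -117 + 6p gives seller price ps = 52; buyers pay pb = 52 + 28 = 80.
New quantity: q = 835 − 8(80) = 195.
DWL = ½ × 28 × (291 − 195) = 1344.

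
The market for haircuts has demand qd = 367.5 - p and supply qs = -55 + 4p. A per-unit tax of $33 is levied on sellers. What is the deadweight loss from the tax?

Pre-tax equilibrium: p* = 84.5, q* = 283.
Tax on sellers shifts supply to qs = -55 + 4(p − 33) = -187 + 4p.
367.5 - p = -187 + 4p gives buyer price pb = 110.9; sellers receive ps = 110.9 − 33 = 77.9.
New quantity: q = 367.5 − 1(110.9) = 256.6.
DWL = ½ × 33 × (283 − 256.6) = 435.6.

Deadweight loss = 435.6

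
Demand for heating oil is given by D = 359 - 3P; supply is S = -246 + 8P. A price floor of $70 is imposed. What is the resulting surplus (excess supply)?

Surplus = 165

Equilibrium price would be P* = 55, so the floor at 70 binds.
At P = 70: D = 149, S = 314.
Surplus = 314 − 149 = 165.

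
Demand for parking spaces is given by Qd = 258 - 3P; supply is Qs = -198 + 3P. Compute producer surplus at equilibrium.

Equilibrium: 258 - 3P = -198 + 3P gives P* = 76, Q* = 30.
Supply starts at P = 66 (where Qs = 0).
PS = ½(76 − 66)(30) = 150.

Producer surplus = 150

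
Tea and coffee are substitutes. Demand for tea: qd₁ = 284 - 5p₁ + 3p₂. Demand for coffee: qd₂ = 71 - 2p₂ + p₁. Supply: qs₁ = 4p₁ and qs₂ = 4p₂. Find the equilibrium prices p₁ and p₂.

p₁ = 639/17, p₂ = 923/51

Market 1: 284 - 5p₁ + 3p₂ = 4p₁ → 9p₁ - 3p₂ = 284.
Market 2: 6p₂ - p₁ = 71.
Eliminating p₂: 6×(1) + 3×(2) gives 51p₁ = 1917, so p₁ = 639/17.
Back-substitute into (2): p₂ = (71 + 1×639/17) / 6 = 923/51.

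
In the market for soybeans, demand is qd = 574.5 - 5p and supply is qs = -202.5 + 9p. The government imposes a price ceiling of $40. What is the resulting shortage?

Equilibrium price would be p* = 55.5, so the ceiling at 40 binds.
At p = 40: qd = 574.5 − 5(40) = 374.5, qs = -202.5 + 9(40) = 157.5.
Shortage = 374.5 − 157.5 = 217.

Shortage = 217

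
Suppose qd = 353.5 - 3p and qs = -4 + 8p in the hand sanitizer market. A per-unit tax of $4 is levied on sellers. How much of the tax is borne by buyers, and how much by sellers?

Buyers bear 32/11, sellers bear 12/11

Pre-tax equilibrium: p* = 32.5, q* = 256.
Tax on sellers shifts supply to qs = -4 + 8(p − 4) = -36 + 8p.
353.5 - 3p = -36 + 8p gives buyer price pb = 779/22; sellers receive ps = 779/22 − 4 = 691/22.
New quantity: q = 353.5 − 3(779/22) = 2720/11.
Buyer burden = 779/22 − 32.5 = 32/11; seller burden = 32.5 − 691/22 = 12/11.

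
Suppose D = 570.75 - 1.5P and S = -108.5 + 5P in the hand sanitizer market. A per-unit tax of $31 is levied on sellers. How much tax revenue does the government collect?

Tax revenue = 152427/13

Pre-tax equilibrium: P* = 104.5, Q* = 414.
Tax on sellers shifts supply to S = -108.5 + 5(P − 31) = -263.5 + 5P.
570.75 - 1.5P = -263.5 + 5P gives buyer price Pb = 3337/26; sellers receive Ps = 3337/26 − 31 = 2531/26.
New quantity: Q = 570.75 − 1.5(3337/26) = 4917/13.
Revenue = 31 × 4917/13 = 152427/13.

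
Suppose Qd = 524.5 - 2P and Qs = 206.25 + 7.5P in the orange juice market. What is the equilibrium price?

P* = 33.5

Set Qd = Qs: 524.5 - 2P = 206.25 + 7.5P.
318.25 = 9.5P, so P* = 33.5.
Q* = 524.5 − 2(33.5) = 457.5.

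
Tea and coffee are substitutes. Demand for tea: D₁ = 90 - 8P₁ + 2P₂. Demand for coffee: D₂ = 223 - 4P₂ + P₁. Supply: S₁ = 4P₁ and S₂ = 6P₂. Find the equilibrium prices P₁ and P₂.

P₁ = 673/59, P₂ = 1383/59

Market 1: 90 - 8P₁ + 2P₂ = 4P₁ → 12P₁ - 2P₂ = 90.
Market 2: 10P₂ - P₁ = 223.
Eliminating P₂: 10×(1) + 2×(2) gives 118P₁ = 1346, so P₁ = 673/59.
Back-substitute into (2): P₂ = (223 + 1×673/59) / 10 = 1383/59.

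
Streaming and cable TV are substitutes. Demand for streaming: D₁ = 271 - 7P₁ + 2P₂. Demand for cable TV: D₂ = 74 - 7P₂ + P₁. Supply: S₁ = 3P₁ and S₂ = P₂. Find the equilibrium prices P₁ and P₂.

Market 1: 271 - 7P₁ + 2P₂ = 3P₁ → 10P₁ - 2P₂ = 271.
Market 2: 8P₂ - P₁ = 74.
Eliminating P₂: 8×(1) + 2×(2) gives 78P₁ = 2316, so P₁ = 386/13.
Back-substitute into (2): P₂ = (74 + 1×386/13) / 8 = 337/26.

P₁ = 386/13, P₂ = 337/26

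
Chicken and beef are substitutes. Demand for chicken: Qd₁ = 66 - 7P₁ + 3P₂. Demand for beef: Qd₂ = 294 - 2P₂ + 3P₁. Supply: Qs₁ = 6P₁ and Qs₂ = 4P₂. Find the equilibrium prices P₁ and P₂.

Market 1: 66 - 7P₁ + 3P₂ = 6P₁ → 13P₁ - 3P₂ = 66.
Market 2: 6P₂ - 3P₁ = 294.
Eliminating P₂: 6×(1) + 3×(2) gives 69P₁ = 1278, so P₁ = 426/23.
Back-substitute into (2): P₂ = (294 + 3×426/23) / 6 = 1340/23.

P₁ = 426/23, P₂ = 1340/23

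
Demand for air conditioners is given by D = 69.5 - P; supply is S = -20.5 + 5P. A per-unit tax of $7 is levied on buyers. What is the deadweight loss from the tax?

Deadweight loss = 245/12

Pre-tax equilibrium: P* = 15, Q* = 54.5.
Tax on buyers shifts demand to D = 69.5 − 1(P + 7) = 62.5 - P.
62.5 - P = -20.5 + 5P gives seller price Ps = 83/6; buyers pay Pb = 83/6 + 7 = 125/6.
New quantity: Q = 69.5 − 1(125/6) = 146/3.
DWL = ½ × 7 × (54.5 − 146/3) = 245/12.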